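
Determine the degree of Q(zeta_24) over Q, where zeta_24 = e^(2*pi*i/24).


The degree equals Euler's totient phi(24).
24 = 2^3 * 3
phi(24) = 8

8


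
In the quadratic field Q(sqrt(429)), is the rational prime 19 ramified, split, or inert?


K = Q(sqrt(429)). Since d mod 4 = 1, disc(K) = 429.
Check p | disc: 429 mod 19 = 11.
p does not divide disc. Compute Legendre symbol (d/p):
11^((19-1)/2) mod 19 = 1
(d/p) = 1, so p splits: (p) = P*P' with e=1, f=1, g=2.
Therefore p is split.

split


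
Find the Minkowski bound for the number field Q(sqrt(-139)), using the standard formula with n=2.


d = -139, d mod 4 = 1, so disc(K) = d = -139; |disc(K)| = 139
Imaginary quadratic field, so n = 2, s = r2 = 1, r1 = 0
M = (n!/n^n) * (4/pi)^s * sqrt(|disc(K)|) = (2!/2^2) * (4/pi)^1 * sqrt(139)
= 0.5 * 1.273240 * 11.789826
= 7.5056

7.5056


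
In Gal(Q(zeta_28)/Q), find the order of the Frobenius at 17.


The Frobenius at p in Gal(Q(zeta_n)/Q) = (Z/nZ)* is the class of p, so its order is ord_28(17), the smallest k >= 1 with 17^k = 1 mod 28.
n = 28 = 2^2 * 7, phi(28) = 12; the order divides phi(n).
Divisors of 12: 1, 2, 3, 4, 6, 12
Repeated squaring mod 28: 17^1 = 17, 17^2 = 9, 17^4 = 25, 17^8 = 9
Test divisors in increasing order:
  k=1: 17^1 = 17 mod 28
  k=2: 17^2 = 9 mod 28
  k=3: 17^3 = 9 * 17 = 13 mod 28
  k=4: 17^4 = 25 mod 28
  k=6: 17^6 = 25 * 9 = 1 mod 28  <- first divisor giving 1
Order = 6

6


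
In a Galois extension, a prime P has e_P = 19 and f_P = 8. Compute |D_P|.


|D_P| = e * f
= 19 * 8
= 152

152


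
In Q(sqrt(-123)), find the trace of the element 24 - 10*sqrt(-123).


Tr(a + b*sqrt(d)) = (a + b*sqrt(d)) + (a - b*sqrt(d)) = 2a
= 2 * (24)
= 48

48


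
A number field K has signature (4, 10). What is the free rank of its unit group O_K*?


By Dirichlet's unit theorem:
rank = r1 + r2 - 1
= 4 + 10 - 1
= 13

13


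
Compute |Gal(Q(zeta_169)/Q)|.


|Gal(Q(zeta_169)/Q)| = phi(169)
= 156

156


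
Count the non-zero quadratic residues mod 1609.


For prime p, the number of non-zero quadratic residues is (p-1)/2.
= (1609-1)/2
= 804

804


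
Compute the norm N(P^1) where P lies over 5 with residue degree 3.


N(P^a) = p^(a*f)
= 5^(1*3)
= 5^3
= 125

125


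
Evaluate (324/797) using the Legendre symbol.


p = 797 is prime, so compute (324/797) with the reciprocity algorithm (Jacobi-symbol steps: pull out 2s via (2/n), flip via reciprocity, reduce):
  pull out 2: (2/797) = -1  (since 797 mod 8 = 5)
  pull out 2: (2/797) = -1  (since 797 mod 8 = 5)
  reciprocity: (81/797) -> +(797/81)
  reduce: (68/81)
  pull out 2: (2/81) = +1  (since 81 mod 8 = 1)
  pull out 2: (2/81) = +1  (since 81 mod 8 = 1)
  reciprocity: (17/81) -> +(81/17)
  reduce: (13/17)
  reciprocity: (13/17) -> +(17/13)
  reduce: (4/13)
  pull out 2: (2/13) = -1  (since 13 mod 8 = 5)
  pull out 2: (2/13) = -1  (since 13 mod 8 = 5)
  (1/13) = 1
Product of signs = 1
(324/797) = 1

1


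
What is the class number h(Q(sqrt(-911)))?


K = Q(sqrt(-911)). d mod 4 = 1, so D = disc(K) = d = -911
h(K) equals the number of primitive reduced positive-definite forms (a, b, c) = a*x^2 + b*x*y + c*y^2 with b^2 - 4ac = D,
where reduced means |b| <= a <= c, with b >= 0 whenever |b| = a or a = c, and primitive means gcd(a, b, c) = 1.
Reduced forces 3a^2 <= |D| = 911, so 1 <= a <= 17; b must have the parity of D, and c = (b^2 - D)/(4a) must be an integer >= a.
Enumerate a = 1..17, b in [-a, a]:
  a=1: (1, 1, 228)  [1]
  a=2: (2, -1, 114), (2, 1, 114)  [2]
  a=3: (3, -1, 76), (3, 1, 76)  [2]
  a=4: (4, -1, 57), (4, 1, 57)  [2]
  a=5: (5, -3, 46), (5, 3, 46)  [2]
  a=6: (6, -5, 39), (6, -1, 38), (6, 1, 38), (6, 5, 39)  [4]
  a=7: none
  a=8: (8, -7, 30), (8, 7, 30)  [2]
  a=9: (9, -5, 26), (9, 5, 26)  [2]
  a=10: (10, -7, 24), (10, -3, 23), (10, 3, 23), (10, 7, 24)  [4]
  a=11: none
  a=12: (12, -7, 20), (12, -1, 19), (12, 1, 19), (12, 7, 20)  [4]
  a=13: (13, -5, 18), (13, 5, 18)  [2]
  a=14: none
  a=15: (15, -13, 18), (15, -7, 16), (15, 7, 16), (15, 13, 18)  [4]
  a=16..17: none
Total reduced forms: 1 + 2 + 2 + 2 + 2 + 4 + 2 + 2 + 4 + 4 + 2 + 4 = 31
h = 31

31


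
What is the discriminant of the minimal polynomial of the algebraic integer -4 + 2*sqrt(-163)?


The element -4 + 2*sqrt(-163) has minimal polynomial:
x^2 + 8*x + 668
Discriminant = (8)^2 - 4*(668)
= 64 - 2672
= -2608

-2608


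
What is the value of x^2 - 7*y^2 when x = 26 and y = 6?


x^2 - d*y^2
= 26^2 - 7*6^2
= 676 - 252
= 424

424


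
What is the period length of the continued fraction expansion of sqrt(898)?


Run the CF algorithm for sqrt(898).
a_0 = floor(sqrt(898)) = 29; set m_0=0, q_0=1.
Recurrence: m' = q*a - m,  q' = (d - m'^2)/q,  a' = floor((a_0 + m')/q').
  step 1: m=29, q=57, a=1
  step 2: m=28, q=2, a=28
  step 3: m=28, q=57, a=1
  step 4: m=29, q=1, a=58
a_4 = 2*a_0 = 58, so the period closes here.
sqrt(898) = [29; 1, 28, 1, 58]
Period length = 4

4


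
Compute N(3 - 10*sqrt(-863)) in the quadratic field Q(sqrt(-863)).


N(a + b*sqrt(d)) = a^2 - d*b^2
= (3)^2 - (-863)*(-10)^2
= 9 + 86300
= 86309

86309


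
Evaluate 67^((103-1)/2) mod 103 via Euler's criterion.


p = 103 is prime and the exponent is (p-1)/2 = 51, so by Euler's criterion 67^51 = (67/103) = +1 or -1 mod 103.
Compute by square-and-multiply:
  51 = 32 + 16 + 2 + 1 (binary 110011)
  Repeated squaring mod 103: 67^1 = 67, 67^2 = 60, 67^4 = 98, 67^8 = 25, 67^16 = 7, 67^32 = 49
  67^51 = 67^32 * 67^16 * 67^2 * 67^1 = 49 * 7 * 60 * 67 mod 103
    49 * 7 = 343 = 34 mod 103
    34 * 60 = 2040 = 83 mod 103
    83 * 67 = 5561 = 102 mod 103
  67^51 = 102 mod 103
Result 102 = p - 1 = -1 mod 103: 67 is a quadratic non-residue mod 103. As a residue in [0, p-1] the value is 102.
67^51 mod 103 = 102

102


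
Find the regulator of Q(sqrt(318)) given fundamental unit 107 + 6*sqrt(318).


epsilon = 107 + 6*sqrt(318)
= 213.9953
R = ln(213.9953)
= 5.3660

5.3660


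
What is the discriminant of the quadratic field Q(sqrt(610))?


For K = Q(sqrt(d)) with d squarefree: disc(K) = d if d = 1 mod 4, and disc(K) = 4d if d = 2 or 3 mod 4.
Here d = 610, and d mod 4 = 2.
d = 2 mod 4, not 1 (O_K = Z[sqrt(d)]), so disc(K) = 4d = 4 * (610) = 2440

2440


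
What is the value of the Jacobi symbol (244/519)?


Compute (244/519) via quadratic reciprocity:
  pull out 2: (2/519) = +1  (since 519 mod 8 = 7)
  pull out 2: (2/519) = +1  (since 519 mod 8 = 7)
  reciprocity: (61/519) -> +(519/61)
  reduce: (31/61)
  reciprocity: (31/61) -> +(61/31)
  reduce: (30/31)
  pull out 2: (2/31) = +1  (since 31 mod 8 = 7)
  reciprocity: (15/31) -> -(31/15)
  reduce: (1/15)
  (1/15) = 1
Product of signs = -1

-1


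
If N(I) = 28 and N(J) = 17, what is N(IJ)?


N(IJ) = N(I) * N(J)
= 28 * 17
= 476

476


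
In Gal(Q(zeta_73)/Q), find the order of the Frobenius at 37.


The Frobenius at p in Gal(Q(zeta_n)/Q) = (Z/nZ)* is the class of p, so its order is ord_73(37), the smallest k >= 1 with 37^k = 1 mod 73.
n = 73 = 73, phi(73) = 72; the order divides phi(n).
Divisors of 72: 1, 2, 3, 4, 6, 8, 9, 12, 18, 24, 36, 72
Repeated squaring mod 73: 37^1 = 37, 37^2 = 55, 37^4 = 32, 37^8 = 2, 37^16 = 4, 37^32 = 16, 37^64 = 37
Test divisors in increasing order:
  k=1: 37^1 = 37 mod 73
  k=2: 37^2 = 55 mod 73
  k=3: 37^3 = 55 * 37 = 64 mod 73
  k=4: 37^4 = 32 mod 73
  k=6: 37^6 = 32 * 55 = 8 mod 73
  k=8: 37^8 = 2 mod 73
  k=9: 37^9 = 2 * 37 = 1 mod 73  <- first divisor giving 1
Order = 9

9


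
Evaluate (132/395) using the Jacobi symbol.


Compute (132/395) via quadratic reciprocity:
  pull out 2: (2/395) = -1  (since 395 mod 8 = 3)
  pull out 2: (2/395) = -1  (since 395 mod 8 = 3)
  reciprocity: (33/395) -> +(395/33)
  reduce: (32/33)
  pull out 2: (2/33) = +1  (since 33 mod 8 = 1)
  pull out 2: (2/33) = +1  (since 33 mod 8 = 1)
  pull out 2: (2/33) = +1  (since 33 mod 8 = 1)
  pull out 2: (2/33) = +1  (since 33 mod 8 = 1)
  pull out 2: (2/33) = +1  (since 33 mod 8 = 1)
  (1/33) = 1
Product of signs = 1

1


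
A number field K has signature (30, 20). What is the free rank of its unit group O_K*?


By Dirichlet's unit theorem:
rank = r1 + r2 - 1
= 30 + 20 - 1
= 49

49


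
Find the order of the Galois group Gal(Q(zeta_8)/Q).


|Gal(Q(zeta_8)/Q)| = phi(8)
= 4

4


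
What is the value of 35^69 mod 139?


p = 139 is prime and the exponent is (p-1)/2 = 69, so by Euler's criterion 35^69 = (35/139) = +1 or -1 mod 139.
Compute by square-and-multiply:
  69 = 64 + 4 + 1 (binary 1000101)
  Repeated squaring mod 139: 35^1 = 35, 35^2 = 113, 35^4 = 120, 35^8 = 83, 35^16 = 78, 35^32 = 107, 35^64 = 51
  35^69 = 35^64 * 35^4 * 35^1 = 51 * 120 * 35 mod 139
    51 * 120 = 6120 = 4 mod 139
    4 * 35 = 140 = 1 mod 139
  35^69 = 1 mod 139
Result 1: 35 is a quadratic residue mod 139.
35^69 mod 139 = 1

1


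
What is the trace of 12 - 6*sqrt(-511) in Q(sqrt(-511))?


Tr(a + b*sqrt(d)) = (a + b*sqrt(d)) + (a - b*sqrt(d)) = 2a
= 2 * (12)
= 24

24


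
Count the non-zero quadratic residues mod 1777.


For prime p, the number of non-zero quadratic residues is (p-1)/2.
= (1777-1)/2
= 888

888


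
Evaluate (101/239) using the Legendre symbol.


p = 239 is prime, so compute (101/239) with the reciprocity algorithm (Jacobi-symbol steps: pull out 2s via (2/n), flip via reciprocity, reduce):
  reciprocity: (101/239) -> +(239/101)
  reduce: (37/101)
  reciprocity: (37/101) -> +(101/37)
  reduce: (27/37)
  reciprocity: (27/37) -> +(37/27)
  reduce: (10/27)
  pull out 2: (2/27) = -1  (since 27 mod 8 = 3)
  reciprocity: (5/27) -> +(27/5)
  reduce: (2/5)
  pull out 2: (2/5) = -1  (since 5 mod 8 = 5)
  (1/5) = 1
Product of signs = 1
(101/239) = 1

1


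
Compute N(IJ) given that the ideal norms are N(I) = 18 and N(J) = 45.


N(IJ) = N(I) * N(J)
= 18 * 45
= 810

810


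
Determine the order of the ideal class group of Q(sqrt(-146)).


K = Q(sqrt(-146)). d mod 4 = 2, so D = disc(K) = 4d = -584
h(K) equals the number of primitive reduced positive-definite forms (a, b, c) = a*x^2 + b*x*y + c*y^2 with b^2 - 4ac = D,
where reduced means |b| <= a <= c, with b >= 0 whenever |b| = a or a = c, and primitive means gcd(a, b, c) = 1.
Reduced forces 3a^2 <= |D| = 584, so 1 <= a <= 13; b must have the parity of D, and c = (b^2 - D)/(4a) must be an integer >= a.
Enumerate a = 1..13, b in [-a, a]:
  a=1: (1, 0, 146)  [1]
  a=2: (2, 0, 73)  [1]
  a=3: (3, -2, 49), (3, 2, 49)  [2]
  a=4: none
  a=5: (5, -4, 30), (5, 4, 30)  [2]
  a=6: (6, -4, 25), (6, 4, 25)  [2]
  a=7: (7, -2, 21), (7, 2, 21)  [2]
  a=8: none
  a=9: (9, -8, 18), (9, 8, 18)  [2]
  a=10: (10, -4, 15), (10, 4, 15)  [2]
  a=11..12: none
  a=13: (13, -12, 14), (13, 12, 14)  [2]
Total reduced forms: 1 + 1 + 2 + 2 + 2 + 2 + 2 + 2 + 2 = 16
h = 16

16


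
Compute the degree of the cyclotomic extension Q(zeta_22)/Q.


The degree equals Euler's totient phi(22).
22 = 2 * 11
phi(22) = 10

10


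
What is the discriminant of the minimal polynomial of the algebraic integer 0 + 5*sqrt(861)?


The element 0 + 5*sqrt(861) has minimal polynomial:
x^2 + 0*x - 21525
Discriminant = (0)^2 - 4*(-21525)
= 0 + 86100
= 86100

86100


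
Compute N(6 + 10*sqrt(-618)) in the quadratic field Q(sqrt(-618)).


N(a + b*sqrt(d)) = a^2 - d*b^2
= (6)^2 - (-618)*(10)^2
= 36 + 61800
= 61836

61836


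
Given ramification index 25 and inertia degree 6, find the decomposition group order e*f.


|D_P| = e * f
= 25 * 6
= 150

150


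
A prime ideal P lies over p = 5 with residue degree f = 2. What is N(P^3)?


N(P^a) = p^(a*f)
= 5^(3*2)
= 5^6
= 15625

15625


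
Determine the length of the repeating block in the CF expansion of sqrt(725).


Run the CF algorithm for sqrt(725).
a_0 = floor(sqrt(725)) = 26; set m_0=0, q_0=1.
Recurrence: m' = q*a - m,  q' = (d - m'^2)/q,  a' = floor((a_0 + m')/q').
  step 1: m=26, q=49, a=1
  step 2: m=23, q=4, a=12
  step 3: m=25, q=25, a=2
  step 4: m=25, q=4, a=12
  step 5: m=23, q=49, a=1
  step 6: m=26, q=1, a=52
a_6 = 2*a_0 = 52, so the period closes here.
sqrt(725) = [26; 1, 12, 2, 12, 1, 52]
Period length = 6

6


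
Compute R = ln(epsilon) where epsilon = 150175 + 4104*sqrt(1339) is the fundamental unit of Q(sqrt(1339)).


epsilon = 150175 + 4104*sqrt(1339)
= 300350.0000
R = ln(300350.0000)
= 12.6127

12.6127


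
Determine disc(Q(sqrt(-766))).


For K = Q(sqrt(d)) with d squarefree: disc(K) = d if d = 1 mod 4, and disc(K) = 4d if d = 2 or 3 mod 4.
Here d = -766, and d mod 4 = 2.
d = 2 mod 4, not 1 (O_K = Z[sqrt(d)]), so disc(K) = 4d = 4 * (-766) = -3064

-3064


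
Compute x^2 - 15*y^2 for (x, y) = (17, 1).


x^2 - d*y^2
= 17^2 - 15*1^2
= 289 - 15
= 274

274


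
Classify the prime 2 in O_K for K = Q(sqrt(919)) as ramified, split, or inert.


K = Q(sqrt(919)). Since d mod 4 = 3, disc(K) = 3676.
Check p | disc: 3676 mod 2 = 0.
p divides disc, so p ramifies: (p) = P^2 with e=2, f=1, g=1.
Therefore p is ramified.

ramified


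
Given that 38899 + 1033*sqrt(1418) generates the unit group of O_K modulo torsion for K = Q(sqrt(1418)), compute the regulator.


epsilon = 38899 + 1033*sqrt(1418)
= 77798.0000
R = ln(77798.0000)
= 11.2619

11.2619


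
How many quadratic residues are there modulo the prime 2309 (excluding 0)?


For prime p, the number of non-zero quadratic residues is (p-1)/2.
= (2309-1)/2
= 1154

1154


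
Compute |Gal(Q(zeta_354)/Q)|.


|Gal(Q(zeta_354)/Q)| = phi(354)
= 116

116


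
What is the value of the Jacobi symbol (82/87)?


Compute (82/87) via quadratic reciprocity:
  pull out 2: (2/87) = +1  (since 87 mod 8 = 7)
  reciprocity: (41/87) -> +(87/41)
  reduce: (5/41)
  reciprocity: (5/41) -> +(41/5)
  reduce: (1/5)
  (1/5) = 1
Product of signs = 1

1


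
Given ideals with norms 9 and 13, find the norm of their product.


N(IJ) = N(I) * N(J)
= 9 * 13
= 117

117


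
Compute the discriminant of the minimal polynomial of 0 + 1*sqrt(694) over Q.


The element 0 + 1*sqrt(694) has minimal polynomial:
x^2 + 0*x - 694
Discriminant = (0)^2 - 4*(-694)
= 0 + 2776
= 2776

2776


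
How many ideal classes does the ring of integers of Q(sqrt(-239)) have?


K = Q(sqrt(-239)). d mod 4 = 1, so D = disc(K) = d = -239
h(K) equals the number of primitive reduced positive-definite forms (a, b, c) = a*x^2 + b*x*y + c*y^2 with b^2 - 4ac = D,
where reduced means |b| <= a <= c, with b >= 0 whenever |b| = a or a = c, and primitive means gcd(a, b, c) = 1.
Reduced forces 3a^2 <= |D| = 239, so 1 <= a <= 8; b must have the parity of D, and c = (b^2 - D)/(4a) must be an integer >= a.
Enumerate a = 1..8, b in [-a, a]:
  a=1: (1, 1, 60)  [1]
  a=2: (2, -1, 30), (2, 1, 30)  [2]
  a=3: (3, -1, 20), (3, 1, 20)  [2]
  a=4: (4, -1, 15), (4, 1, 15)  [2]
  a=5: (5, -1, 12), (5, 1, 12)  [2]
  a=6: (6, -5, 11), (6, -1, 10), (6, 1, 10), (6, 5, 11)  [4]
  a=7: none
  a=8: (8, -7, 9), (8, 7, 9)  [2]
Total reduced forms: 1 + 2 + 2 + 2 + 2 + 4 + 2 = 15
h = 15

15


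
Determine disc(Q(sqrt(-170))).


For K = Q(sqrt(d)) with d squarefree: disc(K) = d if d = 1 mod 4, and disc(K) = 4d if d = 2 or 3 mod 4.
Here d = -170, and d mod 4 = 2.
d = 2 mod 4, not 1 (O_K = Z[sqrt(d)]), so disc(K) = 4d = 4 * (-170) = -680

-680


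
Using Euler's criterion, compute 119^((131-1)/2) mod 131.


p = 131 is prime and the exponent is (p-1)/2 = 65, so by Euler's criterion 119^65 = (119/131) = +1 or -1 mod 131.
Compute by square-and-multiply:
  65 = 64 + 1 (binary 1000001)
  Repeated squaring mod 131: 119^1 = 119, 119^2 = 13, 119^4 = 38, 119^8 = 3, 119^16 = 9, 119^32 = 81, 119^64 = 11
  119^65 = 119^64 * 119^1 = 11 * 119 mod 131
    11 * 119 = 1309 = 130 mod 131
  119^65 = 130 mod 131
Result 130 = p - 1 = -1 mod 131: 119 is a quadratic non-residue mod 131. As a residue in [0, p-1] the value is 130.
119^65 mod 131 = 130

130


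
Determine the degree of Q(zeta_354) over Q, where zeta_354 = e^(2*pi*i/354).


The degree equals Euler's totient phi(354).
354 = 2 * 3 * 59
phi(354) = 116

116


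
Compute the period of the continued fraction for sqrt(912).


Run the CF algorithm for sqrt(912).
a_0 = floor(sqrt(912)) = 30; set m_0=0, q_0=1.
Recurrence: m' = q*a - m,  q' = (d - m'^2)/q,  a' = floor((a_0 + m')/q').
  step 1: m=30, q=12, a=5
  step 2: m=30, q=1, a=60
a_2 = 2*a_0 = 60, so the period closes here.
sqrt(912) = [30; 5, 60]
Period length = 2

2


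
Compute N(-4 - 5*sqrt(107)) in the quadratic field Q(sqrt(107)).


N(a + b*sqrt(d)) = a^2 - d*b^2
= (-4)^2 - (107)*(-5)^2
= 16 - 2675
= -2659

-2659


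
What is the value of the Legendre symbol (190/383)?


p = 383 is prime, so compute (190/383) with the reciprocity algorithm (Jacobi-symbol steps: pull out 2s via (2/n), flip via reciprocity, reduce):
  pull out 2: (2/383) = +1  (since 383 mod 8 = 7)
  reciprocity: (95/383) -> -(383/95)
  reduce: (3/95)
  reciprocity: (3/95) -> -(95/3)
  reduce: (2/3)
  pull out 2: (2/3) = -1  (since 3 mod 8 = 3)
  (1/3) = 1
Product of signs = -1
(190/383) = -1

-1


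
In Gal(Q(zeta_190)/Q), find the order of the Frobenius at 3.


The Frobenius at p in Gal(Q(zeta_n)/Q) = (Z/nZ)* is the class of p, so its order is ord_190(3), the smallest k >= 1 with 3^k = 1 mod 190.
n = 190 = 2 * 5 * 19, phi(190) = 72; the order divides phi(n).
Divisors of 72: 1, 2, 3, 4, 6, 8, 9, 12, 18, 24, 36, 72
Repeated squaring mod 190: 3^1 = 3, 3^2 = 9, 3^4 = 81, 3^8 = 101, 3^16 = 131, 3^32 = 61, 3^64 = 111
Test divisors in increasing order:
  k=1: 3^1 = 3 mod 190
  k=2: 3^2 = 9 mod 190
  k=3: 3^3 = 9 * 3 = 27 mod 190
  k=4: 3^4 = 81 mod 190
  k=6: 3^6 = 81 * 9 = 159 mod 190
  k=8: 3^8 = 101 mod 190
  k=9: 3^9 = 101 * 3 = 113 mod 190
  k=12: 3^12 = 101 * 81 = 11 mod 190
  k=18: 3^18 = 131 * 9 = 39 mod 190
  k=24: 3^24 = 131 * 101 = 121 mod 190
  k=36: 3^36 = 61 * 81 = 1 mod 190  <- first divisor giving 1
Order = 36

36


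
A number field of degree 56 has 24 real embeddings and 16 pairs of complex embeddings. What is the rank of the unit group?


By Dirichlet's unit theorem:
rank = r1 + r2 - 1
= 24 + 16 - 1
= 39

39


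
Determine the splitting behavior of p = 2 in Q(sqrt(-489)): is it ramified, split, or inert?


K = Q(sqrt(-489)). Since d mod 4 = 3, disc(K) = -1956.
Check p | disc: -1956 mod 2 = 0.
p divides disc, so p ramifies: (p) = P^2 with e=2, f=1, g=1.
Therefore p is ramified.

ramified


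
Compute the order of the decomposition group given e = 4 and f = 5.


|D_P| = e * f
= 4 * 5
= 20

20


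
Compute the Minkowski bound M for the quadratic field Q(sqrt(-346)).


d = -346, d mod 4 = 2, so disc(K) = 4d = -1384; |disc(K)| = 1384
Imaginary quadratic field, so n = 2, s = r2 = 1, r1 = 0
M = (n!/n^n) * (4/pi)^s * sqrt(|disc(K)|) = (2!/2^2) * (4/pi)^1 * sqrt(1384)
= 0.5 * 1.273240 * 37.202150
= 23.6836

23.6836


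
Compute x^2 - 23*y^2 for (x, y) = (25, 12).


x^2 - d*y^2
= 25^2 - 23*12^2
= 625 - 3312
= -2687

-2687


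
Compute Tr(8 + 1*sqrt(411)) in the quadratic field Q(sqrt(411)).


Tr(a + b*sqrt(d)) = (a + b*sqrt(d)) + (a - b*sqrt(d)) = 2a
= 2 * (8)
= 16

16


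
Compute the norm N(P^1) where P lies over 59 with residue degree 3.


N(P^a) = p^(a*f)
= 59^(1*3)
= 59^3
= 205379

205379


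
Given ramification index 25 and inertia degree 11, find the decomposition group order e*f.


|D_P| = e * f
= 25 * 11
= 275

275


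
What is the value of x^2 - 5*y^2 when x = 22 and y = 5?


x^2 - d*y^2
= 22^2 - 5*5^2
= 484 - 125
= 359

359


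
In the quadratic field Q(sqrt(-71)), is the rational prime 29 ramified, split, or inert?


K = Q(sqrt(-71)). Since d mod 4 = 1, disc(K) = -71.
Check p | disc: -71 mod 29 = 16.
p does not divide disc. Compute Legendre symbol (d/p):
16^((29-1)/2) mod 29 = 1
(d/p) = 1, so p splits: (p) = P*P' with e=1, f=1, g=2.
Therefore p is split.

split


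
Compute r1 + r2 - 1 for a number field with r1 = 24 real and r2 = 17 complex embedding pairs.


By Dirichlet's unit theorem:
rank = r1 + r2 - 1
= 24 + 17 - 1
= 40

40


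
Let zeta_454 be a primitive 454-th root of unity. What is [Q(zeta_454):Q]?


The degree equals Euler's totient phi(454).
454 = 2 * 227
phi(454) = 226

226


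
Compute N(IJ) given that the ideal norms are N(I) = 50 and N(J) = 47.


N(IJ) = N(I) * N(J)
= 50 * 47
= 2350

2350


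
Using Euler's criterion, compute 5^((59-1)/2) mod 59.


p = 59 is prime and the exponent is (p-1)/2 = 29, so by Euler's criterion 5^29 = (5/59) = +1 or -1 mod 59.
Compute by square-and-multiply:
  29 = 16 + 8 + 4 + 1 (binary 11101)
  Repeated squaring mod 59: 5^1 = 5, 5^2 = 25, 5^4 = 35, 5^8 = 45, 5^16 = 19
  5^29 = 5^16 * 5^8 * 5^4 * 5^1 = 19 * 45 * 35 * 5 mod 59
    19 * 45 = 855 = 29 mod 59
    29 * 35 = 1015 = 12 mod 59
    12 * 5 = 60 = 1 mod 59
  5^29 = 1 mod 59
Result 1: 5 is a quadratic residue mod 59.
5^29 mod 59 = 1

1


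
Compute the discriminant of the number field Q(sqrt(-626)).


For K = Q(sqrt(d)) with d squarefree: disc(K) = d if d = 1 mod 4, and disc(K) = 4d if d = 2 or 3 mod 4.
Here d = -626, and d mod 4 = 2.
d = 2 mod 4, not 1 (O_K = Z[sqrt(d)]), so disc(K) = 4d = 4 * (-626) = -2504

-2504


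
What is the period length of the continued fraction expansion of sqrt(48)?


Run the CF algorithm for sqrt(48).
a_0 = floor(sqrt(48)) = 6; set m_0=0, q_0=1.
Recurrence: m' = q*a - m,  q' = (d - m'^2)/q,  a' = floor((a_0 + m')/q').
  step 1: m=6, q=12, a=1
  step 2: m=6, q=1, a=12
a_2 = 2*a_0 = 12, so the period closes here.
sqrt(48) = [6; 1, 12]
Period length = 2

2


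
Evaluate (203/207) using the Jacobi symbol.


Compute (203/207) via quadratic reciprocity:
  reciprocity: (203/207) -> -(207/203)
  reduce: (4/203)
  pull out 2: (2/203) = -1  (since 203 mod 8 = 3)
  pull out 2: (2/203) = -1  (since 203 mod 8 = 3)
  (1/203) = 1
Product of signs = -1

-1


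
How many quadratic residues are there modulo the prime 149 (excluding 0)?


For prime p, the number of non-zero quadratic residues is (p-1)/2.
= (149-1)/2
= 74

74


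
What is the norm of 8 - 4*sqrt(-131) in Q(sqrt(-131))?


N(a + b*sqrt(d)) = a^2 - d*b^2
= (8)^2 - (-131)*(-4)^2
= 64 + 2096
= 2160

2160


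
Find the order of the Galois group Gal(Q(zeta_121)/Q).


|Gal(Q(zeta_121)/Q)| = phi(121)
= 110

110


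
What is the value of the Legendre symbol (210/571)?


p = 571 is prime, so compute (210/571) with the reciprocity algorithm (Jacobi-symbol steps: pull out 2s via (2/n), flip via reciprocity, reduce):
  pull out 2: (2/571) = -1  (since 571 mod 8 = 3)
  reciprocity: (105/571) -> +(571/105)
  reduce: (46/105)
  pull out 2: (2/105) = +1  (since 105 mod 8 = 1)
  reciprocity: (23/105) -> +(105/23)
  reduce: (13/23)
  reciprocity: (13/23) -> +(23/13)
  reduce: (10/13)
  pull out 2: (2/13) = -1  (since 13 mod 8 = 5)
  reciprocity: (5/13) -> +(13/5)
  reduce: (3/5)
  reciprocity: (3/5) -> +(5/3)
  reduce: (2/3)
  pull out 2: (2/3) = -1  (since 3 mod 8 = 3)
  (1/3) = 1
Product of signs = -1
(210/571) = -1

-1


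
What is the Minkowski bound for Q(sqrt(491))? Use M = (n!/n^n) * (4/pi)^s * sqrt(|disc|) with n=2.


d = 491, d mod 4 = 3, so disc(K) = 4d = 1964; |disc(K)| = 1964
Real quadratic field, so n = 2, s = r2 = 0, r1 = 2
M = (n!/n^n) * (4/pi)^s * sqrt(|disc(K)|) = (2!/2^2) * (4/pi)^0 * sqrt(1964)
= 0.5 * 1.000000 * 44.317040
= 22.1585

22.1585


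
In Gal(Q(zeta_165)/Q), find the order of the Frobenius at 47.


The Frobenius at p in Gal(Q(zeta_n)/Q) = (Z/nZ)* is the class of p, so its order is ord_165(47), the smallest k >= 1 with 47^k = 1 mod 165.
n = 165 = 3 * 5 * 11, phi(165) = 80; the order divides phi(n).
Divisors of 80: 1, 2, 4, 5, 8, 10, 16, 20, 40, 80
Repeated squaring mod 165: 47^1 = 47, 47^2 = 64, 47^4 = 136, 47^8 = 16, 47^16 = 91, 47^32 = 31, 47^64 = 136
Test divisors in increasing order:
  k=1: 47^1 = 47 mod 165
  k=2: 47^2 = 64 mod 165
  k=4: 47^4 = 136 mod 165
  k=5: 47^5 = 136 * 47 = 122 mod 165
  k=8: 47^8 = 16 mod 165
  k=10: 47^10 = 16 * 64 = 34 mod 165
  k=16: 47^16 = 91 mod 165
  k=20: 47^20 = 91 * 136 = 1 mod 165  <- first divisor giving 1
Order = 20

20


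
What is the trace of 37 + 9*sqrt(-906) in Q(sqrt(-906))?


Tr(a + b*sqrt(d)) = (a + b*sqrt(d)) + (a - b*sqrt(d)) = 2a
= 2 * (37)
= 74

74


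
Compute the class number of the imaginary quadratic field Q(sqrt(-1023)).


K = Q(sqrt(-1023)). d mod 4 = 1, so D = disc(K) = d = -1023
h(K) equals the number of primitive reduced positive-definite forms (a, b, c) = a*x^2 + b*x*y + c*y^2 with b^2 - 4ac = D,
where reduced means |b| <= a <= c, with b >= 0 whenever |b| = a or a = c, and primitive means gcd(a, b, c) = 1.
Reduced forces 3a^2 <= |D| = 1023, so 1 <= a <= 18; b must have the parity of D, and c = (b^2 - D)/(4a) must be an integer >= a.
Enumerate a = 1..18, b in [-a, a]:
  a=1: (1, 1, 256)  [1]
  a=2: (2, -1, 128), (2, 1, 128)  [2]
  a=3: (3, 3, 86)  [1]
  a=4: (4, -1, 64), (4, 1, 64)  [2]
  a=5: none
  a=6: (6, -3, 43), (6, 3, 43)  [2]
  a=7: none
  a=8: (8, -1, 32), (8, 1, 32)  [2]
  a=9..10: none
  a=11: (11, 11, 26)  [1]
  a=12: (12, -9, 23), (12, 9, 23)  [2]
  a=13: (13, -11, 22), (13, 11, 22)  [2]
  a=14..15: none
  a=16: (16, 1, 16)  [1]
  a=17..18: none
Total reduced forms: 1 + 2 + 1 + 2 + 2 + 2 + 1 + 2 + 2 + 1 = 16
h = 16

16


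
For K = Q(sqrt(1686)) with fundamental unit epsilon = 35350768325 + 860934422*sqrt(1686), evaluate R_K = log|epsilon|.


epsilon = 35350768325 + 860934422*sqrt(1686)
= 7.0702e+10
R = ln(7.0702e+10)
= 24.9817

24.9817


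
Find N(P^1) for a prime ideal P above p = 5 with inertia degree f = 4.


N(P^a) = p^(a*f)
= 5^(1*4)
= 5^4
= 625

625


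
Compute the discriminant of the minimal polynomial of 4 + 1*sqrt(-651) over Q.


The element 4 + 1*sqrt(-651) has minimal polynomial:
x^2 - 8*x + 667
Discriminant = (-8)^2 - 4*(667)
= 64 - 2668
= -2604

-2604


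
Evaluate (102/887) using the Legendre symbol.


p = 887 is prime, so compute (102/887) with the reciprocity algorithm (Jacobi-symbol steps: pull out 2s via (2/n), flip via reciprocity, reduce):
  pull out 2: (2/887) = +1  (since 887 mod 8 = 7)
  reciprocity: (51/887) -> -(887/51)
  reduce: (20/51)
  pull out 2: (2/51) = -1  (since 51 mod 8 = 3)
  pull out 2: (2/51) = -1  (since 51 mod 8 = 3)
  reciprocity: (5/51) -> +(51/5)
  reduce: (1/5)
  (1/5) = 1
Product of signs = -1
(102/887) = -1

-1


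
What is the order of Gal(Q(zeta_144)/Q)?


|Gal(Q(zeta_144)/Q)| = phi(144)
= 48

48


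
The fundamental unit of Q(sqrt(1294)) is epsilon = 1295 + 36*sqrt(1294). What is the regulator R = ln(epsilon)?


epsilon = 1295 + 36*sqrt(1294)
= 2589.9996
R = ln(2589.9996)
= 7.8594

7.8594


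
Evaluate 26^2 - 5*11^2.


x^2 - d*y^2
= 26^2 - 5*11^2
= 676 - 605
= 71

71


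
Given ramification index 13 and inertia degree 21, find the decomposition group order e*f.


|D_P| = e * f
= 13 * 21
= 273

273


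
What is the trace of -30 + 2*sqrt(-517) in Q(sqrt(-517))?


Tr(a + b*sqrt(d)) = (a + b*sqrt(d)) + (a - b*sqrt(d)) = 2a
= 2 * (-30)
= -60

-60


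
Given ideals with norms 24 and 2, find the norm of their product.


N(IJ) = N(I) * N(J)
= 24 * 2
= 48

48


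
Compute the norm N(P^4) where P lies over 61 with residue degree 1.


N(P^a) = p^(a*f)
= 61^(4*1)
= 61^4
= 13845841

13845841


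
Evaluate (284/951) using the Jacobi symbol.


Compute (284/951) via quadratic reciprocity:
  pull out 2: (2/951) = +1  (since 951 mod 8 = 7)
  pull out 2: (2/951) = +1  (since 951 mod 8 = 7)
  reciprocity: (71/951) -> -(951/71)
  reduce: (28/71)
  pull out 2: (2/71) = +1  (since 71 mod 8 = 7)
  pull out 2: (2/71) = +1  (since 71 mod 8 = 7)
  reciprocity: (7/71) -> -(71/7)
  reduce: (1/7)
  (1/7) = 1
Product of signs = 1

1


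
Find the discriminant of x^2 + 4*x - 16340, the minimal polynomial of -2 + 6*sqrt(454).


The element -2 + 6*sqrt(454) has minimal polynomial:
x^2 + 4*x - 16340
Discriminant = (4)^2 - 4*(-16340)
= 16 + 65360
= 65376

65376


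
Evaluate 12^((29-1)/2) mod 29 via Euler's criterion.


p = 29 is prime and the exponent is (p-1)/2 = 14, so by Euler's criterion 12^14 = (12/29) = +1 or -1 mod 29.
Compute by square-and-multiply:
  14 = 8 + 4 + 2 (binary 1110)
  Repeated squaring mod 29: 12^1 = 12, 12^2 = 28, 12^4 = 1, 12^8 = 1
  12^14 = 12^8 * 12^4 * 12^2 = 1 * 1 * 28 mod 29
    1 * 1 = 1 = 1 mod 29
    1 * 28 = 28 = 28 mod 29
  12^14 = 28 mod 29
Result 28 = p - 1 = -1 mod 29: 12 is a quadratic non-residue mod 29. As a residue in [0, p-1] the value is 28.
12^14 mod 29 = 28

28


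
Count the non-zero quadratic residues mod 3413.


For prime p, the number of non-zero quadratic residues is (p-1)/2.
= (3413-1)/2
= 1706

1706


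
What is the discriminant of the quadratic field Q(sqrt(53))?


For K = Q(sqrt(d)) with d squarefree: disc(K) = d if d = 1 mod 4, and disc(K) = 4d if d = 2 or 3 mod 4.
Here d = 53, and d mod 4 = 1.
d = 1 mod 4 (O_K = Z[(1+sqrt(d))/2]), so disc(K) = d = 53

53


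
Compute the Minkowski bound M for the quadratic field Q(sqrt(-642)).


d = -642, d mod 4 = 2, so disc(K) = 4d = -2568; |disc(K)| = 2568
Imaginary quadratic field, so n = 2, s = r2 = 1, r1 = 0
M = (n!/n^n) * (4/pi)^s * sqrt(|disc(K)|) = (2!/2^2) * (4/pi)^1 * sqrt(2568)
= 0.5 * 1.273240 * 50.675438
= 32.2610

32.2610


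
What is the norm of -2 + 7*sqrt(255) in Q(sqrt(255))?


N(a + b*sqrt(d)) = a^2 - d*b^2
= (-2)^2 - (255)*(7)^2
= 4 - 12495
= -12491

-12491


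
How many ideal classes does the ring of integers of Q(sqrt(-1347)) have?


K = Q(sqrt(-1347)). d mod 4 = 1, so D = disc(K) = d = -1347
h(K) equals the number of primitive reduced positive-definite forms (a, b, c) = a*x^2 + b*x*y + c*y^2 with b^2 - 4ac = D,
where reduced means |b| <= a <= c, with b >= 0 whenever |b| = a or a = c, and primitive means gcd(a, b, c) = 1.
Reduced forces 3a^2 <= |D| = 1347, so 1 <= a <= 21; b must have the parity of D, and c = (b^2 - D)/(4a) must be an integer >= a.
Enumerate a = 1..21, b in [-a, a]:
  a=1: (1, 1, 337)  [1]
  a=2: none
  a=3: (3, 3, 113)  [1]
  a=4..6: none
  a=7: (7, -5, 49), (7, 5, 49)  [2]
  a=8..16: none
  a=17: (17, -9, 21), (17, 9, 21)  [2]
  a=18..21: none
Total reduced forms: 1 + 1 + 2 + 2 = 6
h = 6

6


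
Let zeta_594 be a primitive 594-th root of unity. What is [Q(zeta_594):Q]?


The degree equals Euler's totient phi(594).
594 = 2 * 3^3 * 11
phi(594) = 180

180


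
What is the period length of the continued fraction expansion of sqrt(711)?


Run the CF algorithm for sqrt(711).
a_0 = floor(sqrt(711)) = 26; set m_0=0, q_0=1.
Recurrence: m' = q*a - m,  q' = (d - m'^2)/q,  a' = floor((a_0 + m')/q').
  step 1: m=26, q=35, a=1
  step 2: m=9, q=18, a=1
  step 3: m=9, q=35, a=1
  step 4: m=26, q=1, a=52
a_4 = 2*a_0 = 52, so the period closes here.
sqrt(711) = [26; 1, 1, 1, 52]
Period length = 4

4


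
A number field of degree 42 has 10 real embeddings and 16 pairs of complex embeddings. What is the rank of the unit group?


By Dirichlet's unit theorem:
rank = r1 + r2 - 1
= 10 + 16 - 1
= 25

25


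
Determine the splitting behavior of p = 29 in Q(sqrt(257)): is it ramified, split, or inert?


K = Q(sqrt(257)). Since d mod 4 = 1, disc(K) = 257.
Check p | disc: 257 mod 29 = 25.
p does not divide disc. Compute Legendre symbol (d/p):
25^((29-1)/2) mod 29 = 1
(d/p) = 1, so p splits: (p) = P*P' with e=1, f=1, g=2.
Therefore p is split.

split


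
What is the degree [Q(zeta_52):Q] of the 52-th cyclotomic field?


The degree equals Euler's totient phi(52).
52 = 2^2 * 13
phi(52) = 24

24


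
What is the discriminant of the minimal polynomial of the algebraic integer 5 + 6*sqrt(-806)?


The element 5 + 6*sqrt(-806) has minimal polynomial:
x^2 - 10*x + 29041
Discriminant = (-10)^2 - 4*(29041)
= 100 - 116164
= -116064

-116064


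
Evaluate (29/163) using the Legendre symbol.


p = 163 is prime, so compute (29/163) with the reciprocity algorithm (Jacobi-symbol steps: pull out 2s via (2/n), flip via reciprocity, reduce):
  reciprocity: (29/163) -> +(163/29)
  reduce: (18/29)
  pull out 2: (2/29) = -1  (since 29 mod 8 = 5)
  reciprocity: (9/29) -> +(29/9)
  reduce: (2/9)
  pull out 2: (2/9) = +1  (since 9 mod 8 = 1)
  (1/9) = 1
Product of signs = -1
(29/163) = -1

-1


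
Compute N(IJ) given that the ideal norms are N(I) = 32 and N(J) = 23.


N(IJ) = N(I) * N(J)
= 32 * 23
= 736

736


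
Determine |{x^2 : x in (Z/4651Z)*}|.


For prime p, the number of non-zero quadratic residues is (p-1)/2.
= (4651-1)/2
= 2325

2325


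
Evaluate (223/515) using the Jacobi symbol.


Compute (223/515) via quadratic reciprocity:
  reciprocity: (223/515) -> -(515/223)
  reduce: (69/223)
  reciprocity: (69/223) -> +(223/69)
  reduce: (16/69)
  pull out 2: (2/69) = -1  (since 69 mod 8 = 5)
  pull out 2: (2/69) = -1  (since 69 mod 8 = 5)
  pull out 2: (2/69) = -1  (since 69 mod 8 = 5)
  pull out 2: (2/69) = -1  (since 69 mod 8 = 5)
  (1/69) = 1
Product of signs = -1

-1


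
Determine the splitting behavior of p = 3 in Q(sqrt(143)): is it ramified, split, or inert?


K = Q(sqrt(143)). Since d mod 4 = 3, disc(K) = 572.
Check p | disc: 572 mod 3 = 2.
p does not divide disc. Compute Legendre symbol (d/p):
2^((3-1)/2) mod 3 = -1
(d/p) = -1, so p is inert: (p) stays prime with e=1, f=2, g=1.
Therefore p is inert.

inert


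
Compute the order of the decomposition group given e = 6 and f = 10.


|D_P| = e * f
= 6 * 10
= 60

60


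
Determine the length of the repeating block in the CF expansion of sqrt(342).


Run the CF algorithm for sqrt(342).
a_0 = floor(sqrt(342)) = 18; set m_0=0, q_0=1.
Recurrence: m' = q*a - m,  q' = (d - m'^2)/q,  a' = floor((a_0 + m')/q').
  step 1: m=18, q=18, a=2
  step 2: m=18, q=1, a=36
a_2 = 2*a_0 = 36, so the period closes here.
sqrt(342) = [18; 2, 36]
Period length = 2

2


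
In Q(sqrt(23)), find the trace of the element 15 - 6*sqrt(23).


Tr(a + b*sqrt(d)) = (a + b*sqrt(d)) + (a - b*sqrt(d)) = 2a
= 2 * (15)
= 30

30


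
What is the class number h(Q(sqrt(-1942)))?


K = Q(sqrt(-1942)). d mod 4 = 2, so D = disc(K) = 4d = -7768
h(K) equals the number of primitive reduced positive-definite forms (a, b, c) = a*x^2 + b*x*y + c*y^2 with b^2 - 4ac = D,
where reduced means |b| <= a <= c, with b >= 0 whenever |b| = a or a = c, and primitive means gcd(a, b, c) = 1.
Reduced forces 3a^2 <= |D| = 7768, so 1 <= a <= 50; b must have the parity of D, and c = (b^2 - D)/(4a) must be an integer >= a.
Enumerate a = 1..50, b in [-a, a]:
  a=1: (1, 0, 1942)  [1]
  a=2: (2, 0, 971)  [1]
  a=3..6: none
  a=7: (7, -4, 278), (7, 4, 278)  [2]
  a=8..10: none
  a=11: (11, -8, 178), (11, 8, 178)  [2]
  a=12..13: none
  a=14: (14, -4, 139), (14, 4, 139)  [2]
  a=15..16: none
  a=17: (17, -16, 118), (17, 16, 118)  [2]
  a=18..21: none
  a=22: (22, -8, 89), (22, 8, 89)  [2]
  a=23: (23, -12, 86), (23, 12, 86)  [2]
  a=24..28: none
  a=29: (29, -2, 67), (29, 2, 67)  [2]
  a=30..33: none
  a=34: (34, -16, 59), (34, 16, 59)  [2]
  a=35..42: none
  a=43: (43, -12, 46), (43, 12, 46)  [2]
  a=44..46: none
  a=47: (47, -38, 49), (47, 38, 49)  [2]
  a=48..50: none
Total reduced forms: 1 + 1 + 2 + 2 + 2 + 2 + 2 + 2 + 2 + 2 + 2 + 2 = 22
h = 22

22


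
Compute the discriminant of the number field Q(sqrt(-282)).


For K = Q(sqrt(d)) with d squarefree: disc(K) = d if d = 1 mod 4, and disc(K) = 4d if d = 2 or 3 mod 4.
Here d = -282, and d mod 4 = 2.
d = 2 mod 4, not 1 (O_K = Z[sqrt(d)]), so disc(K) = 4d = 4 * (-282) = -1128

-1128


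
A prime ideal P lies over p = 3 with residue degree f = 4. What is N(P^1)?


N(P^a) = p^(a*f)
= 3^(1*4)
= 3^4
= 81

81


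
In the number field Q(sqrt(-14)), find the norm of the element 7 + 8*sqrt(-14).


N(a + b*sqrt(d)) = a^2 - d*b^2
= (7)^2 - (-14)*(8)^2
= 49 + 896
= 945

945


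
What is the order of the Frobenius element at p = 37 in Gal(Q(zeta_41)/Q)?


The Frobenius at p in Gal(Q(zeta_n)/Q) = (Z/nZ)* is the class of p, so its order is ord_41(37), the smallest k >= 1 with 37^k = 1 mod 41.
n = 41 = 41, phi(41) = 40; the order divides phi(n).
Divisors of 40: 1, 2, 4, 5, 8, 10, 20, 40
Repeated squaring mod 41: 37^1 = 37, 37^2 = 16, 37^4 = 10, 37^8 = 18, 37^16 = 37, 37^32 = 16
Test divisors in increasing order:
  k=1: 37^1 = 37 mod 41
  k=2: 37^2 = 16 mod 41
  k=4: 37^4 = 10 mod 41
  k=5: 37^5 = 10 * 37 = 1 mod 41  <- first divisor giving 1
Order = 5

5


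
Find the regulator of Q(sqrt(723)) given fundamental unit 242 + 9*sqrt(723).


epsilon = 242 + 9*sqrt(723)
= 483.9979
R = ln(483.9979)
= 6.1821

6.1821


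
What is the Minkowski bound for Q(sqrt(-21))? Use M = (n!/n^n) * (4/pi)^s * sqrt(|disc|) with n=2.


d = -21, d mod 4 = 3, so disc(K) = 4d = -84; |disc(K)| = 84
Imaginary quadratic field, so n = 2, s = r2 = 1, r1 = 0
M = (n!/n^n) * (4/pi)^s * sqrt(|disc(K)|) = (2!/2^2) * (4/pi)^1 * sqrt(84)
= 0.5 * 1.273240 * 9.165151
= 5.8347

5.8347


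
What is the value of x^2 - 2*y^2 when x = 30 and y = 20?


x^2 - d*y^2
= 30^2 - 2*20^2
= 900 - 800
= 100

100


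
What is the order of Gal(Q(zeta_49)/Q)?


|Gal(Q(zeta_49)/Q)| = phi(49)
= 42

42


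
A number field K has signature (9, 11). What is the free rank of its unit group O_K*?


By Dirichlet's unit theorem:
rank = r1 + r2 - 1
= 9 + 11 - 1
= 19

19


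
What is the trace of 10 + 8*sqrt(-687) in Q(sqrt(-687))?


Tr(a + b*sqrt(d)) = (a + b*sqrt(d)) + (a - b*sqrt(d)) = 2a
= 2 * (10)
= 20

20


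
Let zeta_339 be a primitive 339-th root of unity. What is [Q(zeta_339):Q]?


The degree equals Euler's totient phi(339).
339 = 3 * 113
phi(339) = 224

224


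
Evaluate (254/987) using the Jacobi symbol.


Compute (254/987) via quadratic reciprocity:
  pull out 2: (2/987) = -1  (since 987 mod 8 = 3)
  reciprocity: (127/987) -> -(987/127)
  reduce: (98/127)
  pull out 2: (2/127) = +1  (since 127 mod 8 = 7)
  reciprocity: (49/127) -> +(127/49)
  reduce: (29/49)
  reciprocity: (29/49) -> +(49/29)
  reduce: (20/29)
  pull out 2: (2/29) = -1  (since 29 mod 8 = 5)
  pull out 2: (2/29) = -1  (since 29 mod 8 = 5)
  reciprocity: (5/29) -> +(29/5)
  reduce: (4/5)
  pull out 2: (2/5) = -1  (since 5 mod 8 = 5)
  pull out 2: (2/5) = -1  (since 5 mod 8 = 5)
  (1/5) = 1
Product of signs = 1

1


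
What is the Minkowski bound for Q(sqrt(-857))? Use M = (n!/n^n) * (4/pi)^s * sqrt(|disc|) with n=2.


d = -857, d mod 4 = 3, so disc(K) = 4d = -3428; |disc(K)| = 3428
Imaginary quadratic field, so n = 2, s = r2 = 1, r1 = 0
M = (n!/n^n) * (4/pi)^s * sqrt(|disc(K)|) = (2!/2^2) * (4/pi)^1 * sqrt(3428)
= 0.5 * 1.273240 * 58.549125
= 37.2735

37.2735


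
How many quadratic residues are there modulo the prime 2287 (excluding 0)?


For prime p, the number of non-zero quadratic residues is (p-1)/2.
= (2287-1)/2
= 1143

1143


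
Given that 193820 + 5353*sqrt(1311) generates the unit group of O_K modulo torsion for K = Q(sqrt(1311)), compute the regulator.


epsilon = 193820 + 5353*sqrt(1311)
= 387640.0000
R = ln(387640.0000)
= 12.8678

12.8678


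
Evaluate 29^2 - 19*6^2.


x^2 - d*y^2
= 29^2 - 19*6^2
= 841 - 684
= 157

157


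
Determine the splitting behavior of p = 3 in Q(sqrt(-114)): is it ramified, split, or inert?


K = Q(sqrt(-114)). Since d mod 4 = 2, disc(K) = -456.
Check p | disc: -456 mod 3 = 0.
p divides disc, so p ramifies: (p) = P^2 with e=2, f=1, g=1.
Therefore p is ramified.

ramified


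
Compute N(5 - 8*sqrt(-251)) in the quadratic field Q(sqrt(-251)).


N(a + b*sqrt(d)) = a^2 - d*b^2
= (5)^2 - (-251)*(-8)^2
= 25 + 16064
= 16089

16089


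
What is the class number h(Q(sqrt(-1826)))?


K = Q(sqrt(-1826)). d mod 4 = 2, so D = disc(K) = 4d = -7304
h(K) equals the number of primitive reduced positive-definite forms (a, b, c) = a*x^2 + b*x*y + c*y^2 with b^2 - 4ac = D,
where reduced means |b| <= a <= c, with b >= 0 whenever |b| = a or a = c, and primitive means gcd(a, b, c) = 1.
Reduced forces 3a^2 <= |D| = 7304, so 1 <= a <= 49; b must have the parity of D, and c = (b^2 - D)/(4a) must be an integer >= a.
Enumerate a = 1..49, b in [-a, a]:
  a=1: (1, 0, 1826)  [1]
  a=2: (2, 0, 913)  [1]
  a=3: (3, -2, 609), (3, 2, 609)  [2]
  a=4: none
  a=5: (5, -4, 366), (5, 4, 366)  [2]
  a=6: (6, -4, 305), (6, 4, 305)  [2]
  a=7: (7, -2, 261), (7, 2, 261)  [2]
  a=8: none
  a=9: (9, -2, 203), (9, 2, 203)  [2]
  a=10: (10, -4, 183), (10, 4, 183)  [2]
  a=11: (11, 0, 166)  [1]
  a=12..13: none
  a=14: (14, -12, 133), (14, 12, 133)  [2]
  a=15: (15, -14, 125), (15, -4, 122), (15, 4, 122), (15, 14, 125)  [4]
  a=16..17: none
  a=18: (18, -16, 105), (18, 16, 105)  [2]
  a=19: (19, -12, 98), (19, 12, 98)  [2]
  a=20: none
  a=21: (21, -16, 90), (21, -2, 87), (21, 2, 87), (21, 16, 90)  [4]
  a=22: (22, 0, 83)  [1]
  a=23..24: none
  a=25: (25, -14, 75), (25, 14, 75)  [2]
  a=26: none
  a=27: (27, -16, 70), (27, 16, 70)  [2]
  a=28: none
  a=29: (29, -2, 63), (29, 2, 63)  [2]
  a=30: (30, -16, 63), (30, -4, 61), (30, 4, 61), (30, 16, 63)  [4]
  a=31..32: none
  a=33: (33, -22, 59), (33, 22, 59)  [2]
  a=34: none
  a=35: (35, -26, 57), (35, -16, 54), (35, 16, 54), (35, 26, 57)  [4]
  a=36..37: none
  a=38: (38, -12, 49), (38, 12, 49)  [2]
  a=39..41: none
  a=42: (42, -40, 53), (42, -16, 45), (42, 16, 45), (42, 40, 53)  [4]
  a=43: (43, -36, 50), (43, 36, 50)  [2]
  a=44: none
  a=45: (45, -34, 47), (45, 34, 47)  [2]
  a=46..49: none
Total reduced forms: 1 + 1 + 2 + 2 + 2 + 2 + 2 + 2 + 1 + 2 + 4 + 2 + 2 + 4 + 1 + 2 + 2 + 2 + 4 + 2 + 4 + 2 + 4 + 2 + 2 = 56
h = 56

56
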